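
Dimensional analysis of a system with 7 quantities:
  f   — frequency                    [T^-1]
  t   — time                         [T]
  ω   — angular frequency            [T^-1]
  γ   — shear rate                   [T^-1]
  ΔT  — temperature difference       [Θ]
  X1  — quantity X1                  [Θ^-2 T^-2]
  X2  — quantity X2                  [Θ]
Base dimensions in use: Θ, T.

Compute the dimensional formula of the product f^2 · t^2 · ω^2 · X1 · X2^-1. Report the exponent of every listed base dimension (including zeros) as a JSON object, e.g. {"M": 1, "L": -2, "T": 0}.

{"Θ": -3, "T": -4}

Dimensional matrix (Θ×T by f×t×ω×γ×ΔT×X1×X2):
  Θ: [ 0  0  0  0  1 -2  1]
  T: [-1  1 -1 -1  0 -2  0]
  [Θ]: (2)·0+(2)·0+(2)·0+(1)·-2+(-1)·1 = -3
  [T]: (2)·-1+(2)·1+(2)·-1+(1)·-2+(-1)·0 = -4
⇒ Θ^-3 T^-4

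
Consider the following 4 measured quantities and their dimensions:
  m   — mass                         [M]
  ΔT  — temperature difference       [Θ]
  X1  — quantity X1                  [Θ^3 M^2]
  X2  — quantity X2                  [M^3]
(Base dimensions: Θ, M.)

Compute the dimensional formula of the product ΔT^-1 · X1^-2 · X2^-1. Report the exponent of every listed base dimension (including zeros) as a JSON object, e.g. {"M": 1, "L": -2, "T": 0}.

{"Θ": -7, "M": -7}

Write exponents as rows Θ,M / cols m,ΔT,X1,X2:
  Θ: [ 0  1  3  0]
  M: [ 1  0  2  3]
  [Θ]: (-1)·1+(-2)·3+(-1)·0 = -7
  [M]: (-1)·0+(-2)·2+(-1)·3 = -7
⇒ Θ^-7 M^-7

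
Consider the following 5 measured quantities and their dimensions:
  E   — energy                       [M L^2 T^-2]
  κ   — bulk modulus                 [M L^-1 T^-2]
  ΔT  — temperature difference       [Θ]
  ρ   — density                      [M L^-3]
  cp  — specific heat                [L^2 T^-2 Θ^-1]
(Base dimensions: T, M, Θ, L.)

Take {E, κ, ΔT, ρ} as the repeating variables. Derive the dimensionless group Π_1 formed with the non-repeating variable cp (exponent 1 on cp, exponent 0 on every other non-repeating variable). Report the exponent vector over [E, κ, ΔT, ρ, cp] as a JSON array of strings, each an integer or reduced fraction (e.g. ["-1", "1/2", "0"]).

["0", "-1", "1", "1", "1"]

Dimensional matrix (T×M×Θ×L by E×κ×ΔT×ρ×cp):
  T: [-2 -2  0  0 -2]
  M: [ 1  1  0  1  0]
  Θ: [ 0  0  1  0 -1]
  L: [ 2 -1  0 -3  2]
Echelon form has 4 nonzero rows (pivots: E,κ,ΔT,ρ)
Pivot set = {E,κ,ΔT,ρ}, free = {cp}
RREF:
  r0: [   1    0    0    0    0]
  r1: [   0    1    0    0    1]
  r2: [   0    0    1    0   -1]
  r3: [   0    0    0    1   -1]
Fix exponent of cp at 1; solve each RREF row for its pivot's exponent:
  r0: exp(E) + (0)·1 = 0 ⇒ exp(E) = 0
  r1: exp(κ) + (1)·1 = 0 ⇒ exp(κ) = -1
  r2: exp(ΔT) + (-1)·1 = 0 ⇒ exp(ΔT) = 1
  r3: exp(ρ) + (-1)·1 = 0 ⇒ exp(ρ) = 1
Π_1 = κ^-1 · ΔT · ρ · cp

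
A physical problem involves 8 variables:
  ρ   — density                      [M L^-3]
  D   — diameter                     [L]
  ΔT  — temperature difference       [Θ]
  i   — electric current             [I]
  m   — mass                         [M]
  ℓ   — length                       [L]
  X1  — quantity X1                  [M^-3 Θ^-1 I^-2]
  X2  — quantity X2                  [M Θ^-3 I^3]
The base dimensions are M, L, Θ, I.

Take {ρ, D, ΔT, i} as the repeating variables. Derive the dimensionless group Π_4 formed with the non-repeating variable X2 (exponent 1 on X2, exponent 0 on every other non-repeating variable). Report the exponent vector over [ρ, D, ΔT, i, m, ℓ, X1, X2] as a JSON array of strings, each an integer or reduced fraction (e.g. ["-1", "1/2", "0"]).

["-1", "-3", "3", "-3", "0", "0", "0", "1"]

Dimensional matrix (M×L×Θ×I by ρ×D×ΔT×i×m×ℓ×X1×X2):
  M: [ 1  0  0  0  1  0 -3  1]
  L: [-3  1  0  0  0  1  0  0]
  Θ: [ 0  0  1  0  0  0 -1 -3]
  I: [ 0  0  0  1  0  0 -2  3]
Echelon form has 4 nonzero rows (pivots: ρ,D,ΔT,i)
Repeat: ρ,D,ΔT,i; free: m,ℓ,X1,X2
RREF:
  r0: [   1    0    0    0    1    0   -3    1]
  r1: [   0    1    0    0    3    1   -9    3]
  r2: [   0    0    1    0    0    0   -1   -3]
  r3: [   0    0    0    1    0    0   -2    3]
Fix exponent of X2 at 1, m at 0, ℓ at 0, X1 at 0; solve each RREF row for its pivot's exponent:
  r0: exp(ρ) + (1)·1 = 0 ⇒ exp(ρ) = -1
  r1: exp(D) + (3)·1 = 0 ⇒ exp(D) = -3
  r2: exp(ΔT) + (-3)·1 = 0 ⇒ exp(ΔT) = 3
  r3: exp(i) + (3)·1 = 0 ⇒ exp(i) = -3
Π_4 = ρ^-1 · D^-3 · ΔT^3 · i^-3 · X2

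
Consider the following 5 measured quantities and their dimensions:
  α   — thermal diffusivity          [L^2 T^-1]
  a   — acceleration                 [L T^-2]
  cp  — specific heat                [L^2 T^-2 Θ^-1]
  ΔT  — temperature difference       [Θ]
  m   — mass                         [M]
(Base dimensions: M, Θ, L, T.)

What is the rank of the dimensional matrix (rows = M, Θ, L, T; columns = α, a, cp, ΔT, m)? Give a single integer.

Write exponents as rows M,Θ,L,T / cols α,a,cp,ΔT,m:
  M: [ 0  0  0  0  1]
  Θ: [ 0  0 -1  1  0]
  L: [ 2  1  2  0  0]
  T: [-1 -2 -2  0  0]
Echelon form has 4 nonzero rows (pivots: α,a,cp,m)

4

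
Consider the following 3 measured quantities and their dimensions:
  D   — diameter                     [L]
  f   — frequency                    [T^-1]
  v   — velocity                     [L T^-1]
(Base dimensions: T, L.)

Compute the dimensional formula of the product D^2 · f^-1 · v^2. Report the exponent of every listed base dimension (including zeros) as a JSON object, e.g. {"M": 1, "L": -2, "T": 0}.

Exponent matrix [T,L] × [D,f,v]:
  T: [ 0 -1 -1]
  L: [ 1  0  1]
  [T]: (2)·0+(-1)·-1+(2)·-1 = -1
  [L]: (2)·1+(-1)·0+(2)·1 = 4
⇒ T^-1 L^4

{"T": -1, "L": 4}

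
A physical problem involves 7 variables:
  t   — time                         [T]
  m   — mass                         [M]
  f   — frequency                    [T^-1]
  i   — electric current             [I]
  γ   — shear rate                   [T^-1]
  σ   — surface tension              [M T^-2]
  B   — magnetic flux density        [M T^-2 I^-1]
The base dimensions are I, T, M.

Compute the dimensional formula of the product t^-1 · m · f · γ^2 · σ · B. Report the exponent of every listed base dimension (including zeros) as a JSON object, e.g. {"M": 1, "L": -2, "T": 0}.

Exponent matrix [I,T,M] × [t,m,f,i,γ,σ,B]:
  I: [ 0  0  0  1  0  0 -1]
  T: [ 1  0 -1  0 -1 -2 -2]
  M: [ 0  1  0  0  0  1  1]
  [I]: (-1)·0+(1)·0+(1)·0+(2)·0+(1)·0+(1)·-1 = -1
  [T]: (-1)·1+(1)·0+(1)·-1+(2)·-1+(1)·-2+(1)·-2 = -8
  [M]: (-1)·0+(1)·1+(1)·0+(2)·0+(1)·1+(1)·1 = 3
⇒ I^-1 T^-8 M^3

{"I": -1, "T": -8, "M": 3}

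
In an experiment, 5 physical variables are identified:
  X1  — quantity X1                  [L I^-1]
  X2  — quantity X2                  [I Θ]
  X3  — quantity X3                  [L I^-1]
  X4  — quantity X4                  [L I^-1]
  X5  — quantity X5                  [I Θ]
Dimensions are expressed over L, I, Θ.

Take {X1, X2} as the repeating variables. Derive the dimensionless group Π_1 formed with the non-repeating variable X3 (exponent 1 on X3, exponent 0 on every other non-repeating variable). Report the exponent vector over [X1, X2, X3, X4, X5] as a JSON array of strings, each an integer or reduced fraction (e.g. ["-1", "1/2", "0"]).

["-1", "0", "1", "0", "0"]

Write exponents as rows L,I,Θ / cols X1,X2,X3,X4,X5:
  L: [ 1  0  1  1  0]
  I: [-1  1 -1 -1  1]
  Θ: [ 0  1  0  0  1]
Echelon form has 2 nonzero rows (pivots: X1,X2)
Pivot set = {X1,X2}, free = {X3,X4,X5}
RREF:
  r0: [   1    0    1    1    0]
  r1: [   0    1    0    0    1]
  r2: [   0    0    0    0    0]
Fix exponent of X3 at 1, X4 at 0, X5 at 0; solve each RREF row for its pivot's exponent:
  r0: exp(X1) + (1)·1 = 0 ⇒ exp(X1) = -1
  r1: exp(X2) + (0)·1 = 0 ⇒ exp(X2) = 0
Π_1 = X1^-1 · X3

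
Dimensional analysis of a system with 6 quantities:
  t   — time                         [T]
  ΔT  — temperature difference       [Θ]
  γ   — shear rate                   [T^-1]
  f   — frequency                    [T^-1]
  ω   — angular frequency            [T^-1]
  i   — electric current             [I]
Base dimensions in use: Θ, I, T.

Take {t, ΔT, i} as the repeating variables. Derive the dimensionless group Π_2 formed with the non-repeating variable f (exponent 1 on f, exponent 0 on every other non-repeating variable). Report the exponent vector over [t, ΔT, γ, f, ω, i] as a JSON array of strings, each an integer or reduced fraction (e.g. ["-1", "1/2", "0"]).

Exponent matrix [Θ,I,T] × [t,ΔT,γ,f,ω,i]:
  Θ: [ 0  1  0  0  0  0]
  I: [ 0  0  0  0  0  1]
  T: [ 1  0 -1 -1 -1  0]
Row reduction gives pivot columns t,ΔT,i; rank = 3
Pivot set = {t,ΔT,i}, free = {γ,f,ω}
RREF:
  r0: [   1    0   -1   -1   -1    0]
  r1: [   0    1    0    0    0    0]
  r2: [   0    0    0    0    0    1]
Fix exponent of f at 1, γ at 0, ω at 0; solve each RREF row for its pivot's exponent:
  r0: exp(t) + (-1)·1 = 0 ⇒ exp(t) = 1
  r1: exp(ΔT) + (0)·1 = 0 ⇒ exp(ΔT) = 0
  r2: exp(i) + (0)·1 = 0 ⇒ exp(i) = 0
Π_2 = t · f

["1", "0", "0", "1", "0", "0"]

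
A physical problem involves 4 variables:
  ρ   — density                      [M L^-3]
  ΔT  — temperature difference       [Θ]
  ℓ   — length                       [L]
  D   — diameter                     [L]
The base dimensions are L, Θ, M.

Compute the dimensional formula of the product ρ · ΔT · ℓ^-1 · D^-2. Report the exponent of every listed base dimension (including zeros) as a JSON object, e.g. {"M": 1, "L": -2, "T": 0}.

Exponent matrix [L,Θ,M] × [ρ,ΔT,ℓ,D]:
  L: [-3  0  1  1]
  Θ: [ 0  1  0  0]
  M: [ 1  0  0  0]
  [L]: (1)·-3+(1)·0+(-1)·1+(-2)·1 = -6
  [Θ]: (1)·0+(1)·1+(-1)·0+(-2)·0 = 1
  [M]: (1)·1+(1)·0+(-1)·0+(-2)·0 = 1
⇒ L^-6 Θ M

{"L": -6, "Θ": 1, "M": 1}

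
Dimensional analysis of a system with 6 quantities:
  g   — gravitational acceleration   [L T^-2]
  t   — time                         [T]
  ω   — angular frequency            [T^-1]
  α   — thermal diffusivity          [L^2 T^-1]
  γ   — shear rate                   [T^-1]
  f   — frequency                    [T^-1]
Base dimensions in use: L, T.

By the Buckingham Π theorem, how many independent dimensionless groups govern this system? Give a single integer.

Write exponents as rows L,T / cols g,t,ω,α,γ,f:
  L: [ 1  0  0  2  0  0]
  T: [-2  1 -1 -1 -1 -1]
Echelon form has 2 nonzero rows (pivots: g,t)
6 vars − rank 2 = 4 Π groups

4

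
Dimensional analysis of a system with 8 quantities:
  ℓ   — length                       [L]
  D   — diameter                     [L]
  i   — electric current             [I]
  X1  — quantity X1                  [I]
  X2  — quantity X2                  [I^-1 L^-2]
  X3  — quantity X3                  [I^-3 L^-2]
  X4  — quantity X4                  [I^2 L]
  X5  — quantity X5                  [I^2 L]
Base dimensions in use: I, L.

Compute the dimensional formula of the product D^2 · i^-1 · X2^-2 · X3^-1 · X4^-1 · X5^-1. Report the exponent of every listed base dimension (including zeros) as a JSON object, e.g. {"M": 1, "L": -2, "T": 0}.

Write exponents as rows I,L / cols ℓ,D,i,X1,X2,X3,X4,X5:
  I: [ 0  0  1  1 -1 -3  2  2]
  L: [ 1  1  0  0 -2 -2  1  1]
  [I]: (2)·0+(-1)·1+(-2)·-1+(-1)·-3+(-1)·2+(-1)·2 = 0
  [L]: (2)·1+(-1)·0+(-2)·-2+(-1)·-2+(-1)·1+(-1)·1 = 6
⇒ L^6

{"I": 0, "L": 6}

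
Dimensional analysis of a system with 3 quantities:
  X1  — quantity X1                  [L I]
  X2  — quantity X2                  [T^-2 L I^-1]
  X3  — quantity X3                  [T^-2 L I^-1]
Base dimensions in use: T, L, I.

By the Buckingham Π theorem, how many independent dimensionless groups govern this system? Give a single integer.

Exponent matrix [T,L,I] × [X1,X2,X3]:
  T: [ 0 -2 -2]
  L: [ 1  1  1]
  I: [ 1 -1 -1]
Row reduction gives pivot columns X1,X2; rank = 2
Π count = n − r = 3 − 2 = 1

1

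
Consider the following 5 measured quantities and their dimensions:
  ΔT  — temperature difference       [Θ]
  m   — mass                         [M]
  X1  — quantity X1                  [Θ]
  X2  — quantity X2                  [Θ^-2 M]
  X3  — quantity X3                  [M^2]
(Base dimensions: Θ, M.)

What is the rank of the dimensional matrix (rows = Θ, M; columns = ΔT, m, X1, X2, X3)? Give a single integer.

2

Write exponents as rows Θ,M / cols ΔT,m,X1,X2,X3:
  Θ: [ 1  0  1 -2  0]
  M: [ 0  1  0  1  2]
Echelon form has 2 nonzero rows (pivots: ΔT,m)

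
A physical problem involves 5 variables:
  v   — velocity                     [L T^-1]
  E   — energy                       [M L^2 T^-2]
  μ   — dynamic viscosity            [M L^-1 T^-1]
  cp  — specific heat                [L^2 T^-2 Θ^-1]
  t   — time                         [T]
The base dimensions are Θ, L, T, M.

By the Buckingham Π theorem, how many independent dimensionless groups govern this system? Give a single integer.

1

Dimensional matrix (Θ×L×T×M by v×E×μ×cp×t):
  Θ: [ 0  0  0 -1  0]
  L: [ 1  2 -1  2  0]
  T: [-1 -2 -1 -2  1]
  M: [ 0  1  1  0  0]
Row reduction gives pivot columns v,E,μ,cp; rank = 4
n=5, r=4 ⇒ 1 dimensionless group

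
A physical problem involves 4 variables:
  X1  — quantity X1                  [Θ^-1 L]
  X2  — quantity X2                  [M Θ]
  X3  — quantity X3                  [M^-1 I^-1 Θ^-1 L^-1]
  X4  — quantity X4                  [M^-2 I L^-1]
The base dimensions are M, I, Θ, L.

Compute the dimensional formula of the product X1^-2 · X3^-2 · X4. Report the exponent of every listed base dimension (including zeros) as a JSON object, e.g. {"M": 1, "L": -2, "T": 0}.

Exponent matrix [M,I,Θ,L] × [X1,X2,X3,X4]:
  M: [ 0  1 -1 -2]
  I: [ 0  0 -1  1]
  Θ: [-1  1 -1  0]
  L: [ 1  0 -1 -1]
  [M]: (-2)·0+(-2)·-1+(1)·-2 = 0
  [I]: (-2)·0+(-2)·-1+(1)·1 = 3
  [Θ]: (-2)·-1+(-2)·-1+(1)·0 = 4
  [L]: (-2)·1+(-2)·-1+(1)·-1 = -1
⇒ I^3 Θ^4 L^-1

{"M": 0, "I": 3, "Θ": 4, "L": -1}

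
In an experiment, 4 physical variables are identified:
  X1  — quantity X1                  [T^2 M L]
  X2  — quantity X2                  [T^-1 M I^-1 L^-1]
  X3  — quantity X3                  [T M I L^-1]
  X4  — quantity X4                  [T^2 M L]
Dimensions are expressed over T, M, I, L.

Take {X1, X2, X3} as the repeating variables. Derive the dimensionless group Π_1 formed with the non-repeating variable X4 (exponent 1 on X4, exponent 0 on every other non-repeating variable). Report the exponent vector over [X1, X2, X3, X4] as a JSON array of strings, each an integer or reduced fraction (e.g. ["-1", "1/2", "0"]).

Dimensional matrix (T×M×I×L by X1×X2×X3×X4):
  T: [ 2 -1  1  2]
  M: [ 1  1  1  1]
  I: [ 0 -1  1  0]
  L: [ 1 -1 -1  1]
Row reduction gives pivot columns X1,X2,X3; rank = 3
Repeat: X1,X2,X3; free: X4
RREF:
  r0: [   1    0    0    1]
  r1: [   0    1    0    0]
  r2: [   0    0    1    0]
  r3: [   0    0    0    0]
Fix exponent of X4 at 1; solve each RREF row for its pivot's exponent:
  r0: exp(X1) + (1)·1 = 0 ⇒ exp(X1) = -1
  r1: exp(X2) + (0)·1 = 0 ⇒ exp(X2) = 0
  r2: exp(X3) + (0)·1 = 0 ⇒ exp(X3) = 0
Π_1 = X1^-1 · X4

["-1", "0", "0", "1"]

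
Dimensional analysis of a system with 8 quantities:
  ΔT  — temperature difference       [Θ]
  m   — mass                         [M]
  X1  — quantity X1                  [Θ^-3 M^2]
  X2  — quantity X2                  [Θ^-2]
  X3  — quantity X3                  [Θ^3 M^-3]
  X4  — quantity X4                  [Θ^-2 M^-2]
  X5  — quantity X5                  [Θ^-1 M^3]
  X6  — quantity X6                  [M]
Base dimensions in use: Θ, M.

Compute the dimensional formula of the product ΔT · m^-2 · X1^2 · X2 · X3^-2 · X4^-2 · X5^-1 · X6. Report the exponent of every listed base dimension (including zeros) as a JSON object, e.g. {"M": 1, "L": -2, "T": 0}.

Dimensional matrix (Θ×M by ΔT×m×X1×X2×X3×X4×X5×X6):
  Θ: [ 1  0 -3 -2  3 -2 -1  0]
  M: [ 0  1  2  0 -3 -2  3  1]
  [Θ]: (1)·1+(-2)·0+(2)·-3+(1)·-2+(-2)·3+(-2)·-2+(-1)·-1+(1)·0 = -8
  [M]: (1)·0+(-2)·1+(2)·2+(1)·0+(-2)·-3+(-2)·-2+(-1)·3+(1)·1 = 10
⇒ Θ^-8 M^10

{"Θ": -8, "M": 10}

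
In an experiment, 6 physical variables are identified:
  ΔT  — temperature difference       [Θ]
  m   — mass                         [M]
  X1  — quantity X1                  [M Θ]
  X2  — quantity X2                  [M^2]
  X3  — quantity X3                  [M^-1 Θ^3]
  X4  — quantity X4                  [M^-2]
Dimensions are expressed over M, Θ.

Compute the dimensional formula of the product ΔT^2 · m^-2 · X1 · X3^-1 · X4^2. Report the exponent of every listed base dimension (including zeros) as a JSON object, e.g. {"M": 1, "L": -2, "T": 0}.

{"M": -4, "Θ": 0}

Exponent matrix [M,Θ] × [ΔT,m,X1,X2,X3,X4]:
  M: [ 0  1  1  2 -1 -2]
  Θ: [ 1  0  1  0  3  0]
  [M]: (2)·0+(-2)·1+(1)·1+(-1)·-1+(2)·-2 = -4
  [Θ]: (2)·1+(-2)·0+(1)·1+(-1)·3+(2)·0 = 0
⇒ M^-4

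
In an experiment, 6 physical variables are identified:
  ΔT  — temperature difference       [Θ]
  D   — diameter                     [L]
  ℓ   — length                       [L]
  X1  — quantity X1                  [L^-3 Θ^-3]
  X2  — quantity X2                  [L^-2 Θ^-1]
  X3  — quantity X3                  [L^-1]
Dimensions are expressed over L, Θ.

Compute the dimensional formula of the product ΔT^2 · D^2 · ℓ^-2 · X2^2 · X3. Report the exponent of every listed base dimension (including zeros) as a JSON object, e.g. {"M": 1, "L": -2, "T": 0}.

Exponent matrix [L,Θ] × [ΔT,D,ℓ,X1,X2,X3]:
  L: [ 0  1  1 -3 -2 -1]
  Θ: [ 1  0  0 -3 -1  0]
  [L]: (2)·0+(2)·1+(-2)·1+(2)·-2+(1)·-1 = -5
  [Θ]: (2)·1+(2)·0+(-2)·0+(2)·-1+(1)·0 = 0
⇒ L^-5

{"L": -5, "Θ": 0}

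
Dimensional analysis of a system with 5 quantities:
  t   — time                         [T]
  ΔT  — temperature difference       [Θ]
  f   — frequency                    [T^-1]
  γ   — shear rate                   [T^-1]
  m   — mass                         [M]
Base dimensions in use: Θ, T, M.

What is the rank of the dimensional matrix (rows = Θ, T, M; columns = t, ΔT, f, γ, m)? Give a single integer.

3

Write exponents as rows Θ,T,M / cols t,ΔT,f,γ,m:
  Θ: [ 0  1  0  0  0]
  T: [ 1  0 -1 -1  0]
  M: [ 0  0  0  0  1]
Row reduction gives pivot columns t,ΔT,m; rank = 3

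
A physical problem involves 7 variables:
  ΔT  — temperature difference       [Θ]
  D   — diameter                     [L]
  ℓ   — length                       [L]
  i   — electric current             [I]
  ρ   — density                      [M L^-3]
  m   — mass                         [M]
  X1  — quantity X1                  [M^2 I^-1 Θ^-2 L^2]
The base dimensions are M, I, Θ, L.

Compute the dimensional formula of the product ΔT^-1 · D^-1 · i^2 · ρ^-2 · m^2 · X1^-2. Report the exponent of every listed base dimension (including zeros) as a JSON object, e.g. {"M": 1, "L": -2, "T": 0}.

Exponent matrix [M,I,Θ,L] × [ΔT,D,ℓ,i,ρ,m,X1]:
  M: [ 0  0  0  0  1  1  2]
  I: [ 0  0  0  1  0  0 -1]
  Θ: [ 1  0  0  0  0  0 -2]
  L: [ 0  1  1  0 -3  0  2]
  [M]: (-1)·0+(-1)·0+(2)·0+(-2)·1+(2)·1+(-2)·2 = -4
  [I]: (-1)·0+(-1)·0+(2)·1+(-2)·0+(2)·0+(-2)·-1 = 4
  [Θ]: (-1)·1+(-1)·0+(2)·0+(-2)·0+(2)·0+(-2)·-2 = 3
  [L]: (-1)·0+(-1)·1+(2)·0+(-2)·-3+(2)·0+(-2)·2 = 1
⇒ M^-4 I^4 Θ^3 L

{"M": -4, "I": 4, "Θ": 3, "L": 1}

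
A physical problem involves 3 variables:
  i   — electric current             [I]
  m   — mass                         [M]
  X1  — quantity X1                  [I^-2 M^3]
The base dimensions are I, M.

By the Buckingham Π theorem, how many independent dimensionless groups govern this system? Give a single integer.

Dimensional matrix (I×M by i×m×X1):
  I: [ 1  0 -2]
  M: [ 0  1  3]
Echelon form has 2 nonzero rows (pivots: i,m)
3 vars − rank 2 = 1 Π group

1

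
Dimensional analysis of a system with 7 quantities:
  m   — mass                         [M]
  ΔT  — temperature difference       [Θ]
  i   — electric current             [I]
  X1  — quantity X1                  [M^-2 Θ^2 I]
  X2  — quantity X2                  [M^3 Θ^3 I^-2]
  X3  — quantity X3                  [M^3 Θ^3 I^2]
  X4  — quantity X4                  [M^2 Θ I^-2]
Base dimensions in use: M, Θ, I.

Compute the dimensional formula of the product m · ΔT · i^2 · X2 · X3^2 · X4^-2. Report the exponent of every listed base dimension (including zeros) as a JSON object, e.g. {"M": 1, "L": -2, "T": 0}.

Exponent matrix [M,Θ,I] × [m,ΔT,i,X1,X2,X3,X4]:
  M: [ 1  0  0 -2  3  3  2]
  Θ: [ 0  1  0  2  3  3  1]
  I: [ 0  0  1  1 -2  2 -2]
  [M]: (1)·1+(1)·0+(2)·0+(1)·3+(2)·3+(-2)·2 = 6
  [Θ]: (1)·0+(1)·1+(2)·0+(1)·3+(2)·3+(-2)·1 = 8
  [I]: (1)·0+(1)·0+(2)·1+(1)·-2+(2)·2+(-2)·-2 = 8
⇒ M^6 Θ^8 I^8

{"M": 6, "Θ": 8, "I": 8}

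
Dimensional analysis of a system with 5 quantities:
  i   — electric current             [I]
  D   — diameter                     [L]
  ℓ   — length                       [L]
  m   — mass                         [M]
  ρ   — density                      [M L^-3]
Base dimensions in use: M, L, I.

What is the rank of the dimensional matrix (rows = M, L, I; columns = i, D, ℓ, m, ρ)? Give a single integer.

3

Exponent matrix [M,L,I] × [i,D,ℓ,m,ρ]:
  M: [ 0  0  0  1  1]
  L: [ 0  1  1  0 -3]
  I: [ 1  0  0  0  0]
Echelon form has 3 nonzero rows (pivots: i,D,m)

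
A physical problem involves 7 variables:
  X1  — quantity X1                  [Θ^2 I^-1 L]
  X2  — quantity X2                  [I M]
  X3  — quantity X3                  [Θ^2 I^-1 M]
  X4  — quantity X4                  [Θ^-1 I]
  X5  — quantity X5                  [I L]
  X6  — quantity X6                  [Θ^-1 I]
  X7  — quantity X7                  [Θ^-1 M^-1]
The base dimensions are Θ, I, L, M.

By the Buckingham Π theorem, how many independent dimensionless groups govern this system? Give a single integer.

4

Write exponents as rows Θ,I,L,M / cols X1,X2,X3,X4,X5,X6,X7:
  Θ: [ 2  0  2 -1  0 -1 -1]
  I: [-1  1 -1  1  1  1  0]
  L: [ 1  0  0  0  1  0  0]
  M: [ 0  1  1  0  0  0 -1]
RREF → pivots at {X1,X2,X3} ⇒ r = 3
Π count = n − r = 7 − 3 = 4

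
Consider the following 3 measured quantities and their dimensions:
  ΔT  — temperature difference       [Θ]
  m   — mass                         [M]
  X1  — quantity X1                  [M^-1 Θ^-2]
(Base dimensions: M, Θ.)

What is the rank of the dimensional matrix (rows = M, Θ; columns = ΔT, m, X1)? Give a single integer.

2

Dimensional matrix (M×Θ by ΔT×m×X1):
  M: [ 0  1 -1]
  Θ: [ 1  0 -2]
Echelon form has 2 nonzero rows (pivots: ΔT,m)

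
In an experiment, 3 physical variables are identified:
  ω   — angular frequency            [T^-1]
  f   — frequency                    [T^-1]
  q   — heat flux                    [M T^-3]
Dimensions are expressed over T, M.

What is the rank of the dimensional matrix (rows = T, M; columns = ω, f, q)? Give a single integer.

Write exponents as rows T,M / cols ω,f,q:
  T: [-1 -1 -3]
  M: [ 0  0  1]
Echelon form has 2 nonzero rows (pivots: ω,q)

2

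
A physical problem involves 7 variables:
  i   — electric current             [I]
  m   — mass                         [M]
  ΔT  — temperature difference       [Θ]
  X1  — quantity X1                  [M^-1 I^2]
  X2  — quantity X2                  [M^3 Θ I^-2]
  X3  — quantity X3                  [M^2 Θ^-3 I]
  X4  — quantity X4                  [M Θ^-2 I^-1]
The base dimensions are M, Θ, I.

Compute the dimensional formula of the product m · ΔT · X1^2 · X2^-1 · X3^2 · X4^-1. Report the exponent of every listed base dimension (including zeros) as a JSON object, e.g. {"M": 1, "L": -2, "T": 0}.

{"M": -1, "Θ": -4, "I": 9}

Exponent matrix [M,Θ,I] × [i,m,ΔT,X1,X2,X3,X4]:
  M: [ 0  1  0 -1  3  2  1]
  Θ: [ 0  0  1  0  1 -3 -2]
  I: [ 1  0  0  2 -2  1 -1]
  [M]: (1)·1+(1)·0+(2)·-1+(-1)·3+(2)·2+(-1)·1 = -1
  [Θ]: (1)·0+(1)·1+(2)·0+(-1)·1+(2)·-3+(-1)·-2 = -4
  [I]: (1)·0+(1)·0+(2)·2+(-1)·-2+(2)·1+(-1)·-1 = 9
⇒ M^-1 Θ^-4 I^9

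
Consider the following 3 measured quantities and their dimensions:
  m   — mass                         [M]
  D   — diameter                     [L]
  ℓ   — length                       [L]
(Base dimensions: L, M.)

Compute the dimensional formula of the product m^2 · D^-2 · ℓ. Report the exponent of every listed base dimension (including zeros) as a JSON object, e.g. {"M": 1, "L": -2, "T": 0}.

Exponent matrix [L,M] × [m,D,ℓ]:
  L: [ 0  1  1]
  M: [ 1  0  0]
  [L]: (2)·0+(-2)·1+(1)·1 = -1
  [M]: (2)·1+(-2)·0+(1)·0 = 2
⇒ L^-1 M^2

{"L": -1, "M": 2}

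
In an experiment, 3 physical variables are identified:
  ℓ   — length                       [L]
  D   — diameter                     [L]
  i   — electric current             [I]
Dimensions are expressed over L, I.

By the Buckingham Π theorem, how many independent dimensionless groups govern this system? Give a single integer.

Write exponents as rows L,I / cols ℓ,D,i:
  L: [ 1  1  0]
  I: [ 0  0  1]
Echelon form has 2 nonzero rows (pivots: ℓ,i)
n=3, r=2 ⇒ 1 dimensionless group

1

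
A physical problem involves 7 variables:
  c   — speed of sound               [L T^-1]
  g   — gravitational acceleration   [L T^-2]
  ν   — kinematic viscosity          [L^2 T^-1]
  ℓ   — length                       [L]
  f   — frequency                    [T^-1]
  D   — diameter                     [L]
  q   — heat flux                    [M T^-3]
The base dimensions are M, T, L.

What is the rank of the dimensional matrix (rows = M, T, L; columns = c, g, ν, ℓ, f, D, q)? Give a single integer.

Write exponents as rows M,T,L / cols c,g,ν,ℓ,f,D,q:
  M: [ 0  0  0  0  0  0  1]
  T: [-1 -2 -1  0 -1  0 -3]
  L: [ 1  1  2  1  0  1  0]
RREF → pivots at {c,g,q} ⇒ r = 3

3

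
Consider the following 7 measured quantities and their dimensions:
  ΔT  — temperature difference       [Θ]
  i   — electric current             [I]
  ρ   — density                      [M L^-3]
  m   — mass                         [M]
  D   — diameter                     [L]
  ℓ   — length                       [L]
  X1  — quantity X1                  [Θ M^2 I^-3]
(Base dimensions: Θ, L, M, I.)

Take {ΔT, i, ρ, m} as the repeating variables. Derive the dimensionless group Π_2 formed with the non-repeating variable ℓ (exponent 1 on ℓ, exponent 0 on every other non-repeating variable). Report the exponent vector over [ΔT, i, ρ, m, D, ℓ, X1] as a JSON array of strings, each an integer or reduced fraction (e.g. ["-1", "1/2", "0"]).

Write exponents as rows Θ,L,M,I / cols ΔT,i,ρ,m,D,ℓ,X1:
  Θ: [ 1  0  0  0  0  0  1]
  L: [ 0  0 -3  0  1  1  0]
  M: [ 0  0  1  1  0  0  2]
  I: [ 0  1  0  0  0  0 -3]
RREF → pivots at {ΔT,i,ρ,m} ⇒ r = 4
Repeat: ΔT,i,ρ,m; free: D,ℓ,X1
RREF:
  r0: [   1    0    0    0    0    0    1]
  r1: [   0    1    0    0    0    0   -3]
  r2: [   0    0    1    0 -1/3 -1/3    0]
  r3: [   0    0    0    1  1/3  1/3    2]
Fix exponent of ℓ at 1, D at 0, X1 at 0; solve each RREF row for its pivot's exponent:
  r0: exp(ΔT) + (0)·1 = 0 ⇒ exp(ΔT) = 0
  r1: exp(i) + (0)·1 = 0 ⇒ exp(i) = 0
  r2: exp(ρ) + (-1/3)·1 = 0 ⇒ exp(ρ) = 1/3
  r3: exp(m) + (1/3)·1 = 0 ⇒ exp(m) = -1/3
Π_2 = ρ^(1/3) · m^(-1/3) · ℓ

["0", "0", "1/3", "-1/3", "0", "1", "0"]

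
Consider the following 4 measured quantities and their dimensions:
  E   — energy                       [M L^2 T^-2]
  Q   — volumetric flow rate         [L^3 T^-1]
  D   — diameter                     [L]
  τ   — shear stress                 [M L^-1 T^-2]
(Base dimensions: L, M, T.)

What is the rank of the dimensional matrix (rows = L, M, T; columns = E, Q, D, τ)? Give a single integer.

Dimensional matrix (L×M×T by E×Q×D×τ):
  L: [ 2  3  1 -1]
  M: [ 1  0  0  1]
  T: [-2 -1  0 -2]
Row reduction gives pivot columns E,Q,D; rank = 3

3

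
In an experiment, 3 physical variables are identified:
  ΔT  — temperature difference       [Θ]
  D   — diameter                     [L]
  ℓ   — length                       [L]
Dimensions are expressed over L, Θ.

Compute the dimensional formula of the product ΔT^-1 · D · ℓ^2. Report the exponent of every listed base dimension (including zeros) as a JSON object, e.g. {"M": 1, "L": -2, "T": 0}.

{"L": 3, "Θ": -1}

Exponent matrix [L,Θ] × [ΔT,D,ℓ]:
  L: [ 0  1  1]
  Θ: [ 1  0  0]
  [L]: (-1)·0+(1)·1+(2)·1 = 3
  [Θ]: (-1)·1+(1)·0+(2)·0 = -1
⇒ L^3 Θ^-1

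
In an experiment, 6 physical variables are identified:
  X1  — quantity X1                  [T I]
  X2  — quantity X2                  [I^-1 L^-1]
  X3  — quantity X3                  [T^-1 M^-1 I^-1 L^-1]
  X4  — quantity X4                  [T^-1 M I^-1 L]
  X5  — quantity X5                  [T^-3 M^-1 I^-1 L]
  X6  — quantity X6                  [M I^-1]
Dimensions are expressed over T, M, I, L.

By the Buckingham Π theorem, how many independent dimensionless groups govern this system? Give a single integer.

Write exponents as rows T,M,I,L / cols X1,X2,X3,X4,X5,X6:
  T: [ 1  0 -1 -1 -3  0]
  M: [ 0  0 -1  1 -1  1]
  I: [ 1 -1 -1 -1 -1 -1]
  L: [ 0 -1 -1  1  1  0]
RREF → pivots at {X1,X2,X3} ⇒ r = 3
Π count = n − r = 6 − 3 = 3

3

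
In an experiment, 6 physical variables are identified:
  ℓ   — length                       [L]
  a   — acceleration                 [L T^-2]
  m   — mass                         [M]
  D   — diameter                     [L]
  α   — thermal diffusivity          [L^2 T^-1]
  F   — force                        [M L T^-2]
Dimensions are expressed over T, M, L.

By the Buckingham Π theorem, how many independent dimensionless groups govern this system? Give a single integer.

3

Exponent matrix [T,M,L] × [ℓ,a,m,D,α,F]:
  T: [ 0 -2  0  0 -1 -2]
  M: [ 0  0  1  0  0  1]
  L: [ 1  1  0  1  2  1]
Row reduction gives pivot columns ℓ,a,m; rank = 3
6 vars − rank 3 = 3 Π groups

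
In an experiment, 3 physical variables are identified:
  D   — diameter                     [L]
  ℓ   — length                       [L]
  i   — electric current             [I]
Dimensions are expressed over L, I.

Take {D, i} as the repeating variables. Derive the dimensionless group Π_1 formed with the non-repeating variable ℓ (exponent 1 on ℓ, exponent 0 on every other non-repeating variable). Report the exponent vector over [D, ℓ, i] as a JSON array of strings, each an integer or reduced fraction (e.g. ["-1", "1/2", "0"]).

Write exponents as rows L,I / cols D,ℓ,i:
  L: [ 1  1  0]
  I: [ 0  0  1]
Row reduction gives pivot columns D,i; rank = 2
Repeat: D,i; free: ℓ
RREF:
  r0: [   1    1    0]
  r1: [   0    0    1]
Fix exponent of ℓ at 1; solve each RREF row for its pivot's exponent:
  r0: exp(D) + (1)·1 = 0 ⇒ exp(D) = -1
  r1: exp(i) + (0)·1 = 0 ⇒ exp(i) = 0
Π_1 = D^-1 · ℓ

["-1", "1", "0"]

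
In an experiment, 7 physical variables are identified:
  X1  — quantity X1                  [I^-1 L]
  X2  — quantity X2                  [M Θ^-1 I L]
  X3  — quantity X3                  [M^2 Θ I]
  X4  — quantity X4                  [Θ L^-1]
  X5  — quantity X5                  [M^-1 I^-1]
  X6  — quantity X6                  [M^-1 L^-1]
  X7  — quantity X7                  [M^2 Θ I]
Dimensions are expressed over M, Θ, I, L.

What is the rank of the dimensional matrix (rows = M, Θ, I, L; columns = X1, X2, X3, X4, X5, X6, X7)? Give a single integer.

3

Dimensional matrix (M×Θ×I×L by X1×X2×X3×X4×X5×X6×X7):
  M: [ 0  1  2  0 -1 -1  2]
  Θ: [ 0 -1  1  1  0  0  1]
  I: [-1  1  1  0 -1  0  1]
  L: [ 1  1  0 -1  0 -1  0]
RREF → pivots at {X1,X2,X3} ⇒ r = 3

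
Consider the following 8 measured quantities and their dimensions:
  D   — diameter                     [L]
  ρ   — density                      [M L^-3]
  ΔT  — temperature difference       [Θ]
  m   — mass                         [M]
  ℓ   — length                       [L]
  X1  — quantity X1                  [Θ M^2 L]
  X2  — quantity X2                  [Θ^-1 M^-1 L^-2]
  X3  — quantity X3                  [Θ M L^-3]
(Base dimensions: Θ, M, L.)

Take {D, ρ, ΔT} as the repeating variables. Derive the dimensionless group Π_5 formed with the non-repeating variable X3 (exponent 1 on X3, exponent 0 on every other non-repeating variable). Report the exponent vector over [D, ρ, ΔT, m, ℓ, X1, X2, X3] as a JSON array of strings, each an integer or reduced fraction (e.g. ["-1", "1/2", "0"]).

["0", "-1", "-1", "0", "0", "0", "0", "1"]

Exponent matrix [Θ,M,L] × [D,ρ,ΔT,m,ℓ,X1,X2,X3]:
  Θ: [ 0  0  1  0  0  1 -1  1]
  M: [ 0  1  0  1  0  2 -1  1]
  L: [ 1 -3  0  0  1  1 -2 -3]
RREF → pivots at {D,ρ,ΔT} ⇒ r = 3
Pivot set = {D,ρ,ΔT}, free = {m,ℓ,X1,X2,X3}
RREF:
  r0: [   1    0    0    3    1    7   -5    0]
  r1: [   0    1    0    1    0    2   -1    1]
  r2: [   0    0    1    0    0    1   -1    1]
Fix exponent of X3 at 1, m at 0, ℓ at 0, X1 at 0, X2 at 0; solve each RREF row for its pivot's exponent:
  r0: exp(D) + (0)·1 = 0 ⇒ exp(D) = 0
  r1: exp(ρ) + (1)·1 = 0 ⇒ exp(ρ) = -1
  r2: exp(ΔT) + (1)·1 = 0 ⇒ exp(ΔT) = -1
Π_5 = ρ^-1 · ΔT^-1 · X3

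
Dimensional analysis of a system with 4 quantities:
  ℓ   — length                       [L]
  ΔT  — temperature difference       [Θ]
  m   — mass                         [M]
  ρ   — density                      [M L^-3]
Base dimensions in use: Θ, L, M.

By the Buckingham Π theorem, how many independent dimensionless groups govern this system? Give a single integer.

1

Write exponents as rows Θ,L,M / cols ℓ,ΔT,m,ρ:
  Θ: [ 0  1  0  0]
  L: [ 1  0  0 -3]
  M: [ 0  0  1  1]
Echelon form has 3 nonzero rows (pivots: ℓ,ΔT,m)
n=4, r=3 ⇒ 1 dimensionless group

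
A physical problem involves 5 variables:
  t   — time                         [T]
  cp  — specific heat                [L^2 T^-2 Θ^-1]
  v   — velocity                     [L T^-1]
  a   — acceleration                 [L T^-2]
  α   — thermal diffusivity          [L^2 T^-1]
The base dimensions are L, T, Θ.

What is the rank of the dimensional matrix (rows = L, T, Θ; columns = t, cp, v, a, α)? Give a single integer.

Dimensional matrix (L×T×Θ by t×cp×v×a×α):
  L: [ 0  2  1  1  2]
  T: [ 1 -2 -1 -2 -1]
  Θ: [ 0 -1  0  0  0]
RREF → pivots at {t,cp,v} ⇒ r = 3

3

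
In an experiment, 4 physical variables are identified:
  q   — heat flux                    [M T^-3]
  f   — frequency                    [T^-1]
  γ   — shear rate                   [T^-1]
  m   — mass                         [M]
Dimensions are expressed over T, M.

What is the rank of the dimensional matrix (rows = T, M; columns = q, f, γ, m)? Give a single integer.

Exponent matrix [T,M] × [q,f,γ,m]:
  T: [-3 -1 -1  0]
  M: [ 1  0  0  1]
Echelon form has 2 nonzero rows (pivots: q,f)

2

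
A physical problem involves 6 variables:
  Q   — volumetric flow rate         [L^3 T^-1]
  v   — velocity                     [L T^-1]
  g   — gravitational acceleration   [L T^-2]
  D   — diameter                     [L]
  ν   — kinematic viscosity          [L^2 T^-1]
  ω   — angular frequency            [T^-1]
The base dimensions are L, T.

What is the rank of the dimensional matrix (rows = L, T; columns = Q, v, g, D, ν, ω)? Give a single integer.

Dimensional matrix (L×T by Q×v×g×D×ν×ω):
  L: [ 3  1  1  1  2  0]
  T: [-1 -1 -2  0 -1 -1]
Echelon form has 2 nonzero rows (pivots: Q,v)

2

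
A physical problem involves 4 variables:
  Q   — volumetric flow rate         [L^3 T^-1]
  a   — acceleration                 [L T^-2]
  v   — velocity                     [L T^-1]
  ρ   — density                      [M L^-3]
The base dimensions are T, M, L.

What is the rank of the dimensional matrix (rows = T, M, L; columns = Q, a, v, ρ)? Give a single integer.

Exponent matrix [T,M,L] × [Q,a,v,ρ]:
  T: [-1 -2 -1  0]
  M: [ 0  0  0  1]
  L: [ 3  1  1 -3]
Row reduction gives pivot columns Q,a,ρ; rank = 3

3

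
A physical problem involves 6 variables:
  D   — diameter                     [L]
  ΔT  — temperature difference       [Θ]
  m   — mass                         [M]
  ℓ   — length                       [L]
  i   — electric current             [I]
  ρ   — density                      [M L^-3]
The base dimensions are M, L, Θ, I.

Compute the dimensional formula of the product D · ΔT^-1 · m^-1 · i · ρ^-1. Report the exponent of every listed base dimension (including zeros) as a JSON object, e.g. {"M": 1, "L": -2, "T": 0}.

{"M": -2, "L": 4, "Θ": -1, "I": 1}

Dimensional matrix (M×L×Θ×I by D×ΔT×m×ℓ×i×ρ):
  M: [ 0  0  1  0  0  1]
  L: [ 1  0  0  1  0 -3]
  Θ: [ 0  1  0  0  0  0]
  I: [ 0  0  0  0  1  0]
  [M]: (1)·0+(-1)·0+(-1)·1+(1)·0+(-1)·1 = -2
  [L]: (1)·1+(-1)·0+(-1)·0+(1)·0+(-1)·-3 = 4
  [Θ]: (1)·0+(-1)·1+(-1)·0+(1)·0+(-1)·0 = -1
  [I]: (1)·0+(-1)·0+(-1)·0+(1)·1+(-1)·0 = 1
⇒ M^-2 L^4 Θ^-1 I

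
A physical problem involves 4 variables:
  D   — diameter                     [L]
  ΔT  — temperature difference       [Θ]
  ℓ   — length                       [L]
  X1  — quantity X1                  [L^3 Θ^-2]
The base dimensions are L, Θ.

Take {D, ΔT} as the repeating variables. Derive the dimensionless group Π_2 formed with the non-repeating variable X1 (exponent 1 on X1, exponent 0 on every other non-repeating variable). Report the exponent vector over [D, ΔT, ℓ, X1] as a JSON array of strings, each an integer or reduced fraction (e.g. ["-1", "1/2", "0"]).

["-3", "2", "0", "1"]

Exponent matrix [L,Θ] × [D,ΔT,ℓ,X1]:
  L: [ 1  0  1  3]
  Θ: [ 0  1  0 -2]
Row reduction gives pivot columns D,ΔT; rank = 2
Pivot set = {D,ΔT}, free = {ℓ,X1}
RREF:
  r0: [   1    0    1    3]
  r1: [   0    1    0   -2]
Fix exponent of X1 at 1, ℓ at 0; solve each RREF row for its pivot's exponent:
  r0: exp(D) + (3)·1 = 0 ⇒ exp(D) = -3
  r1: exp(ΔT) + (-2)·1 = 0 ⇒ exp(ΔT) = 2
Π_2 = D^-3 · ΔT^2 · X1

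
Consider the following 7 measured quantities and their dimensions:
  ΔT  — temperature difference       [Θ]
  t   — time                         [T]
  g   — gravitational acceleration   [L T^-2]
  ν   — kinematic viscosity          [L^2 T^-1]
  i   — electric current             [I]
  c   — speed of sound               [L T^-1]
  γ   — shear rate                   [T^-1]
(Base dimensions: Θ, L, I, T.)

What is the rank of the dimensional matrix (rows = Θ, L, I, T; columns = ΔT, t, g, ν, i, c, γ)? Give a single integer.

Exponent matrix [Θ,L,I,T] × [ΔT,t,g,ν,i,c,γ]:
  Θ: [ 1  0  0  0  0  0  0]
  L: [ 0  0  1  2  0  1  0]
  I: [ 0  0  0  0  1  0  0]
  T: [ 0  1 -2 -1  0 -1 -1]
Row reduction gives pivot columns ΔT,t,g,i; rank = 4

4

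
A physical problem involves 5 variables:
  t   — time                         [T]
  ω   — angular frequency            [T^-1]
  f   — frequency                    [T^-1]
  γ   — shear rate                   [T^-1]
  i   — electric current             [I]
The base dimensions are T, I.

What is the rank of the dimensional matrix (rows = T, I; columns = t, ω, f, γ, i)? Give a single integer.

2

Dimensional matrix (T×I by t×ω×f×γ×i):
  T: [ 1 -1 -1 -1  0]
  I: [ 0  0  0  0  1]
RREF → pivots at {t,i} ⇒ r = 2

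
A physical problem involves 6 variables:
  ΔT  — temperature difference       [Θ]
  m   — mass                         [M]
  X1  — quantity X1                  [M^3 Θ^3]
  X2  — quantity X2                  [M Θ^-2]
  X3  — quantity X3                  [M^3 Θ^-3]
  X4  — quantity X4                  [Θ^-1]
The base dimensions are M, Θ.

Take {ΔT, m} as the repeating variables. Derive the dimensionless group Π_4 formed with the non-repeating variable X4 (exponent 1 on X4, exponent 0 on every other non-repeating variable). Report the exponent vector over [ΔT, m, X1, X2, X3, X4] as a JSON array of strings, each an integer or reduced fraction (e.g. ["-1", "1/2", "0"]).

["1", "0", "0", "0", "0", "1"]

Dimensional matrix (M×Θ by ΔT×m×X1×X2×X3×X4):
  M: [ 0  1  3  1  3  0]
  Θ: [ 1  0  3 -2 -3 -1]
Echelon form has 2 nonzero rows (pivots: ΔT,m)
Repeat: ΔT,m; free: X1,X2,X3,X4
RREF:
  r0: [   1    0    3   -2   -3   -1]
  r1: [   0    1    3    1    3    0]
Fix exponent of X4 at 1, X1 at 0, X2 at 0, X3 at 0; solve each RREF row for its pivot's exponent:
  r0: exp(ΔT) + (-1)·1 = 0 ⇒ exp(ΔT) = 1
  r1: exp(m) + (0)·1 = 0 ⇒ exp(m) = 0
Π_4 = ΔT · X4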